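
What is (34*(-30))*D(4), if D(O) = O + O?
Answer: -8160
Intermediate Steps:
D(O) = 2*O
(34*(-30))*D(4) = (34*(-30))*(2*4) = -1020*8 = -8160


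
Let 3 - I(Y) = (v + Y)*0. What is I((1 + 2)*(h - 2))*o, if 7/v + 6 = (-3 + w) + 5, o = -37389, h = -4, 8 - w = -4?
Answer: -112167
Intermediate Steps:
w = 12 (w = 8 - 1*(-4) = 8 + 4 = 12)
v = 7/8 (v = 7/(-6 + ((-3 + 12) + 5)) = 7/(-6 + (9 + 5)) = 7/(-6 + 14) = 7/8 ≈ 0.87500)
I(Y) = 3 (I(Y) = 3 - (7/8 + Y)*0 = 3 - 1*0 = 3 + 0 = 3)
I((1 + 2)*(h - 2))*o = 3*(-37389) = -112167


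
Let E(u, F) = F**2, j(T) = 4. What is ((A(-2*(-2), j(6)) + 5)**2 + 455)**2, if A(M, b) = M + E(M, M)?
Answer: 1166400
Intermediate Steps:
A(M, b) = M + M**2
((A(-2*(-2), j(6)) + 5)**2 + 455)**2 = (((-2*(-2))*(1 - 2*(-2)) + 5)**2 + 455)**2 = ((4*(1 + 4) + 5)**2 + 455)**2 = ((4*5 + 5)**2 + 455)**2 = ((20 + 5)**2 + 455)**2 = (25**2 + 455)**2 = (625 + 455)**2 = 1080**2 = 1166400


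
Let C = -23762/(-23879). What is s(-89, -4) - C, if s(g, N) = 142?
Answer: 3367056/23879 ≈ 141.00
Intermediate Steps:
C = 23762/23879 (C = -23762*(-1/23879) = 23762/23879 ≈ 0.99510)
s(-89, -4) - C = 142 - 1*23762/23879 = 142 - 23762/23879 = 3367056/23879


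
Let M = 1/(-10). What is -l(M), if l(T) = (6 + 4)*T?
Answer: 1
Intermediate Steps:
M = -⅒ ≈ -0.10000
l(T) = 10*T
-l(M) = -10*(-1)/10 = -1*(-1) = 1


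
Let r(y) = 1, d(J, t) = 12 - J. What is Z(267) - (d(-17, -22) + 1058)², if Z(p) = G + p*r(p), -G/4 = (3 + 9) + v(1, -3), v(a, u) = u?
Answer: -1181338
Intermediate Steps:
G = -36 (G = -4*((3 + 9) - 3) = -4*(12 - 3) = -4*9 = -36)
Z(p) = -36 + p (Z(p) = -36 + p*1 = -36 + p)
Z(267) - (d(-17, -22) + 1058)² = (-36 + 267) - ((12 - 1*(-17)) + 1058)² = 231 - ((12 + 17) + 1058)² = 231 - (29 + 1058)² = 231 - 1*1087² = 231 - 1*1181569 = 231 - 1181569 = -1181338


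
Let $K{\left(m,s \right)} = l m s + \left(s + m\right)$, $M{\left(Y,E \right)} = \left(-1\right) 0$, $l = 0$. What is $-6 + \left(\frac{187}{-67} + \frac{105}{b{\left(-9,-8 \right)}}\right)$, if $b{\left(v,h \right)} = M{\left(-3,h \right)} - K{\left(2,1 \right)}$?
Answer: $- \frac{2934}{67} \approx -43.791$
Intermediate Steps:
$M{\left(Y,E \right)} = 0$
$K{\left(m,s \right)} = m + s$ ($K{\left(m,s \right)} = 0 m s + \left(s + m\right) = 0 s + \left(m + s\right) = 0 + \left(m + s\right) = m + s$)
$b{\left(v,h \right)} = -3$ ($b{\left(v,h \right)} = 0 - \left(2 + 1\right) = 0 - 3 = -3$)
$-6 + \left(\frac{187}{-67} + \frac{105}{b{\left(-9,-8 \right)}}\right) = -6 + \left(\frac{187}{-67} + \frac{105}{-3}\right) = -6 + \left(187 \left(- \frac{1}{67}\right) + 105 \left(- \frac{1}{3}\right)\right) = -6 - \frac{2532}{67} = - \frac{2934}{67}$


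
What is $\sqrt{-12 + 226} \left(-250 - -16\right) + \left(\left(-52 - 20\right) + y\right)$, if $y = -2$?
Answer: $-74 - 234 \sqrt{214} \approx -3497.1$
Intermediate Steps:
$\sqrt{-12 + 226} \left(-250 - -16\right) + \left(\left(-52 - 20\right) + y\right) = \sqrt{-12 + 226} \left(-250 - -16\right) - 74 = \sqrt{214} \left(-250 + 16\right) - 74 = \sqrt{214} \left(-234\right) - 74 = - 234 \sqrt{214} - 74 = -74 - 234 \sqrt{214}$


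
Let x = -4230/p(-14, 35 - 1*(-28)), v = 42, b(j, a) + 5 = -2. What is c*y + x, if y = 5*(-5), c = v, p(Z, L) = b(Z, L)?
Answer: -3120/7 ≈ -445.71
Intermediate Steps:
b(j, a) = -7 (b(j, a) = -5 - 2 = -7)
p(Z, L) = -7
c = 42
y = -25
x = 4230/7 (x = -4230/(-7) = -4230*(-1/7) = 4230/7 ≈ 604.29)
c*y + x = 42*(-25) + 4230/7 = -1050 + 4230/7 = -3120/7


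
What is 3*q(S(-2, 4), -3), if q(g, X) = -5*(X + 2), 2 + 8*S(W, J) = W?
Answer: 15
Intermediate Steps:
S(W, J) = -¼ + W/8
q(g, X) = -10 - 5*X (q(g, X) = -5*(2 + X) = -10 - 5*X)
3*q(S(-2, 4), -3) = 3*(-10 - 5*(-3)) = 3*(-10 + 15) = 3*5 = 15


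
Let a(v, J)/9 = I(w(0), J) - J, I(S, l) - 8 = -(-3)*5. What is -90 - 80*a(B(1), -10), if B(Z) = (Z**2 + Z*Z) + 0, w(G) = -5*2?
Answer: -23850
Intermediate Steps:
w(G) = -10
I(S, l) = 23 (I(S, l) = 8 - (-3)*5 = 8 - 1*(-15) = 8 + 15 = 23)
B(Z) = 2*Z**2 (B(Z) = (Z**2 + Z**2) + 0 = 2*Z**2 + 0 = 2*Z**2)
a(v, J) = 207 - 9*J (a(v, J) = 9*(23 - J) = 207 - 9*J)
-90 - 80*a(B(1), -10) = -90 - 80*(207 - 9*(-10)) = -90 - 80*(207 + 90) = -90 - 80*297 = -90 - 23760 = -23850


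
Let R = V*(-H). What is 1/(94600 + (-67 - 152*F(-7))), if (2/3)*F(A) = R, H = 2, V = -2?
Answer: 1/93621 ≈ 1.0681e-5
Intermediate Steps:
R = 4 (R = -(-2)*2 = -2*(-2) = 4)
F(A) = 6 (F(A) = (3/2)*4 = 6)
1/(94600 + (-67 - 152*F(-7))) = 1/(94600 + (-67 - 152*6)) = 1/(94600 + (-67 - 912)) = 1/(94600 - 979) = 1/93621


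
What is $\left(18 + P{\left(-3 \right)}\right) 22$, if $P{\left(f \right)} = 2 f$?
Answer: $264$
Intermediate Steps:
$\left(18 + P{\left(-3 \right)}\right) 22 = \left(18 + 2 \left(-3\right)\right) 22 = \left(18 - 6\right) 22 = 12 \cdot 22 = 264$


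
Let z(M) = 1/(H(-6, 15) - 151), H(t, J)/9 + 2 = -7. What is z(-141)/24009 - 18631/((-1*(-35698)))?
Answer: -51888172613/99420500712 ≈ -0.52191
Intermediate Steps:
H(t, J) = -81 (H(t, J) = -18 + 9*(-7) = -18 - 63 = -81)
z(M) = -1/232 (z(M) = 1/(-81 - 151) = 1/(-232) = -1/232)
z(-141)/24009 - 18631/((-1*(-35698))) = -1/232/24009 - 18631/((-1*(-35698))) = -1/232*1/24009 - 18631/35698 = -1/5570088 - 18631*1/35698 = -1/5570088 - 18631/35698 = -51888172613/99420500712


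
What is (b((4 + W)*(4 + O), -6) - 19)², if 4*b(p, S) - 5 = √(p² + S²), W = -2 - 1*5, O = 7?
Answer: 3083/8 - 1065*√5/8 ≈ 87.698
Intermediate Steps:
W = -7 (W = -2 - 5 = -7)
b(p, S) = 5/4 + √(S² + p²)/4 (b(p, S) = 5/4 + √(p² + S²)/4 = 5/4 + √(S² + p²)/4)
(b((4 + W)*(4 + O), -6) - 19)² = ((5/4 + √((-6)² + ((4 - 7)*(4 + 7))²)/4) - 19)² = ((5/4 + √(36 + (-3*11)²)/4) - 19)² = ((5/4 + √(36 + (-33)²)/4) - 19)² = ((5/4 + √(36 + 1089)/4) - 19)² = ((5/4 + √1125/4) - 19)² = ((5/4 + (15*√5)/4) - 19)² = ((5/4 + 15*√5/4) - 19)² = (-71/4 + 15*√5/4)²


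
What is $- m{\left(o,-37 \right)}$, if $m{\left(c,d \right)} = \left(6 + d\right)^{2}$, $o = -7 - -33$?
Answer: $-961$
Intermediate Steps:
$o = 26$ ($o = -7 + 33 = 26$)
$- m{\left(o,-37 \right)} = - \left(6 - 37\right)^{2} = - \left(-31\right)^{2} = \left(-1\right) 961 = -961$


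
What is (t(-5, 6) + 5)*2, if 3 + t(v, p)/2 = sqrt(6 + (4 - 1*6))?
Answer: 6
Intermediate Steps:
t(v, p) = -2 (t(v, p) = -6 + 2*sqrt(6 + (4 - 1*6)) = -6 + 2*sqrt(6 + (4 - 6)) = -6 + 2*sqrt(6 - 2) = -6 + 2*sqrt(4) = -6 + 2*2 = -6 + 4 = -2)
(t(-5, 6) + 5)*2 = (-2 + 5)*2 = 3*2 = 6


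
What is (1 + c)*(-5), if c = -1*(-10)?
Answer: -55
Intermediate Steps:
c = 10
(1 + c)*(-5) = (1 + 10)*(-5) = 11*(-5) = -55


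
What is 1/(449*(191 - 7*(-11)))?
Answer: 1/120332 ≈ 8.3103e-6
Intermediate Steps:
1/(449*(191 - 7*(-11))) = 1/(449*(191 + 77)) = 1/(449*268) = 1/120332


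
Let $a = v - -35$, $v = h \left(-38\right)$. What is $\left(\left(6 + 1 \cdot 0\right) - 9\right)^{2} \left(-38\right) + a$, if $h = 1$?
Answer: $-345$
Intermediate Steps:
$v = -38$ ($v = 1 \left(-38\right) = -38$)
$a = -3$ ($a = -38 - -35 = -38 + 35 = -3$)
$\left(\left(6 + 1 \cdot 0\right) - 9\right)^{2} \left(-38\right) + a = \left(\left(6 + 1 \cdot 0\right) - 9\right)^{2} \left(-38\right) - 3 = \left(\left(6 + 0\right) - 9\right)^{2} \left(-38\right) - 3 = \left(6 - 9\right)^{2} \left(-38\right) - 3 = \left(-3\right)^{2} \left(-38\right) - 3 = 9 \left(-38\right) - 3 = -342 - 3 = -345$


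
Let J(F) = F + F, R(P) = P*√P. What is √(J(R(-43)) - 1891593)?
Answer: √(-1891593 - 86*I*√43) ≈ 0.2 - 1375.4*I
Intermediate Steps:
R(P) = P^(3/2)
J(F) = 2*F
√(J(R(-43)) - 1891593) = √(2*(-43)^(3/2) - 1891593) = √(2*(-43*I*√43) - 1891593) = √(-86*I*√43 - 1891593) = √(-1891593 - 86*I*√43)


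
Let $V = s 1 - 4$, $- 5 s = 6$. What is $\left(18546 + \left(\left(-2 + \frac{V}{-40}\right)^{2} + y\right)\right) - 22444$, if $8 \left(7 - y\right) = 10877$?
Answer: $- \frac{52471281}{10000} \approx -5247.1$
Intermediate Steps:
$s = - \frac{6}{5}$ ($s = \left(- \frac{1}{5}\right) 6 = - \frac{6}{5} \approx -1.2$)
$y = - \frac{10821}{8}$ ($y = 7 - \frac{10877}{8} = - \frac{10821}{8} \approx -1352.6$)
$V = - \frac{26}{5}$ ($V = \left(- \frac{6}{5}\right) 1 - 4 = - \frac{6}{5} - 4 = - \frac{26}{5} \approx -5.2$)
$\left(18546 + \left(\left(-2 + \frac{V}{-40}\right)^{2} + y\right)\right) - 22444 = \left(18546 - \left(\frac{10821}{8} - \left(-2 - \frac{26}{5 \left(-40\right)}\right)^{2}\right)\right) - 22444 = \left(18546 - \left(\frac{10821}{8} - \left(-2 - - \frac{13}{100}\right)^{2}\right)\right) - 22444 = \left(18546 - \left(\frac{10821}{8} - \left(-2 + \frac{13}{100}\right)^{2}\right)\right) - 22444 = \left(18546 - \left(\frac{10821}{8} - \left(- \frac{187}{100}\right)^{2}\right)\right) - 22444 = \left(18546 + \left(\frac{34969}{10000} - \frac{10821}{8}\right)\right) - 22444 = \left(18546 - \frac{13491281}{10000}\right) - 22444 = \frac{171968719}{10000} - 22444 = - \frac{52471281}{10000}$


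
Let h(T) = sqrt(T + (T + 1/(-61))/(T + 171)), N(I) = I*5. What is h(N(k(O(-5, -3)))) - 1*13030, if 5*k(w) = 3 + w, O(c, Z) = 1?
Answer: -13030 + sqrt(18336661)/2135 ≈ -13028.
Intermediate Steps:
k(w) = 3/5 + w/5 (k(w) = (3 + w)/5 = 3/5 + w/5)
N(I) = 5*I
h(T) = sqrt(T + (-1/61 + T)/(171 + T)) (h(T) = sqrt(T + (T - 1/61)/(171 + T)) = sqrt(T + (-1/61 + T)/(171 + T)))
h(N(k(O(-5, -3)))) - 1*13030 = sqrt(5*(3/5 + (1/5)*1) - 1/(10431 + 61*(5*(3/5 + (1/5)*1))) + (5*(3/5 + (1/5)*1))/(171 + 5*(3/5 + (1/5)*1))) - 1*13030 = sqrt(5*(3/5 + 1/5) - 1/(10431 + 61*(5*(3/5 + 1/5))) + (5*(3/5 + 1/5))/(171 + 5*(3/5 + 1/5))) - 13030 = sqrt(5*(4/5) - 1/(10431 + 61*(5*(4/5))) + (5*(4/5))/(171 + 5*(4/5))) - 13030 = sqrt(4 - 1/(10431 + 61*4) + 4/(171 + 4)) - 13030 = sqrt(4 - 1/(10431 + 244) + 4/175) - 13030 = sqrt(4 - 1/10675 + 4*(1/175)) - 13030 = sqrt(4 - 1*1/10675 + 4/175) - 13030 = sqrt(4 - 1/10675 + 4/175) - 13030 = sqrt(42943/10675) - 13030 = sqrt(18336661)/2135 - 13030 = -13030 + sqrt(18336661)/2135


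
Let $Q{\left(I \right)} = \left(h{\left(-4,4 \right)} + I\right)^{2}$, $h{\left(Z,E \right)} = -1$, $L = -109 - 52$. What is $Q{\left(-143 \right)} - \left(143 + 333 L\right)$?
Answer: $74206$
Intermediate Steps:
$L = -161$
$Q{\left(I \right)} = \left(-1 + I\right)^{2}$
$Q{\left(-143 \right)} - \left(143 + 333 L\right) = \left(-1 - 143\right)^{2} - \left(143 + 333 \left(-161\right)\right) = \left(-144\right)^{2} - \left(143 - 53613\right) = 20736 - -53470 = 20736 + 53470 = 74206$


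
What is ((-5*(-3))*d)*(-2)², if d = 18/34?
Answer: 540/17 ≈ 31.765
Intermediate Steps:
d = 9/17 (d = 18*(1/34) = 9/17 ≈ 0.52941)
((-5*(-3))*d)*(-2)² = (-5*(-3)*(9/17))*(-2)² = (15*(9/17))*4 = (135/17)*4 = 540/17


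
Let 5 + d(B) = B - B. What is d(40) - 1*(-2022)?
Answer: 2017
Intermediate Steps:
d(B) = -5 (d(B) = -5 + (B - B) = -5 + 0 = -5)
d(40) - 1*(-2022) = -5 - 1*(-2022) = -5 + 2022 = 2017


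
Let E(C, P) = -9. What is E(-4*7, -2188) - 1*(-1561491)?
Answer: 1561482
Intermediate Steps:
E(-4*7, -2188) - 1*(-1561491) = -9 - 1*(-1561491) = -9 + 1561491 = 1561482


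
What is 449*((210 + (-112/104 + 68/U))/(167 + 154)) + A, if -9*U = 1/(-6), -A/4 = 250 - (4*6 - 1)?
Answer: 18863864/4173 ≈ 4520.5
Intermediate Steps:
A = -908 (A = -4*(250 - (4*6 - 1)) = -4*(250 - (24 - 1)) = -4*(250 - 1*23) = -4*(250 - 23) = -4*227 = -908)
U = 1/54 (U = -⅑/(-6) = -⅑*(-⅙) = 1/54 ≈ 0.018519)
449*((210 + (-112/104 + 68/U))/(167 + 154)) + A = 449*((210 + (-112/104 + 68/(1/54)))/(167 + 154)) - 908 = 449*((210 + (-112*1/104 + 68*54))/321) - 908 = 449*((210 + (-14/13 + 3672))*(1/321)) - 908 = 449*((210 + 47722/13)*(1/321)) - 908 = 449*((50452/13)*(1/321)) - 908 = 449*(50452/4173) - 908 = 22652948/4173 - 908 = 18863864/4173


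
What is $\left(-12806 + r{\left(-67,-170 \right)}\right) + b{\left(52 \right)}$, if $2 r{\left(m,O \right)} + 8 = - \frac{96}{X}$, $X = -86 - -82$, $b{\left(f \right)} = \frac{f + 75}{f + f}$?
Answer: $- \frac{1330865}{104} \approx -12797.0$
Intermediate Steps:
$b{\left(f \right)} = \frac{75 + f}{2 f}$
$X = -4$ ($X = -86 + 82 = -4$)
$r{\left(m,O \right)} = 8$ ($r{\left(m,O \right)} = -4 + \frac{\left(-96\right) \frac{1}{-4}}{2} = -4 + \frac{\left(-96\right) \left(- \frac{1}{4}\right)}{2} = -4 + \frac{1}{2} \cdot 24 = -4 + 12 = 8$)
$\left(-12806 + r{\left(-67,-170 \right)}\right) + b{\left(52 \right)} = \left(-12806 + 8\right) + \frac{75 + 52}{2 \cdot 52} = -12798 + \frac{1}{2} \cdot \frac{1}{52} \cdot 127 = -12798 + \frac{127}{104} = - \frac{1330865}{104}$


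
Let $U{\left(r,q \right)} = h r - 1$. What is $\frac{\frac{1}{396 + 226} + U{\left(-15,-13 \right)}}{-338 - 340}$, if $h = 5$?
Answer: $\frac{15757}{140572} \approx 0.11209$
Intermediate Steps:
$U{\left(r,q \right)} = -1 + 5 r$ ($U{\left(r,q \right)} = 5 r - 1 = -1 + 5 r$)
$\frac{\frac{1}{396 + 226} + U{\left(-15,-13 \right)}}{-338 - 340} = \frac{\frac{1}{396 + 226} + \left(-1 + 5 \left(-15\right)\right)}{-338 - 340} = \frac{\frac{1}{622} - 76}{-678} = - \frac{\frac{1}{622} - 76}{678} = \left(- \frac{1}{678}\right) \left(- \frac{47271}{622}\right) = \frac{15757}{140572}$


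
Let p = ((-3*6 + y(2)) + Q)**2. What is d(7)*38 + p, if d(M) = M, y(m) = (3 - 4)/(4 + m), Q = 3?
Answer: 17857/36 ≈ 496.03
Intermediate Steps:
y(m) = -1/(4 + m)
p = 8281/36 (p = ((-3*6 - 1/(4 + 2)) + 3)**2 = ((-18 - 1/6) + 3)**2 = (-109/6 + 3)**2 = (-91/6)**2 = 8281/36 ≈ 230.03)
d(7)*38 + p = 7*38 + 8281/36 = 266 + 8281/36 = 17857/36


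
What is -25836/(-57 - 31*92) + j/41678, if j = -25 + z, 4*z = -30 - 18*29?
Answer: 1076318641/121241302 ≈ 8.8775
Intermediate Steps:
z = -138 (z = (-30 - 18*29)/4 = (-30 - 522)/4 = (¼)*(-552) = -138)
j = -163 (j = -25 - 138 = -163)
-25836/(-57 - 31*92) + j/41678 = -25836/(-57 - 31*92) - 163/41678 = -25836/(-57 - 2852) - 163*1/41678 = -25836/(-2909) - 163/41678 = -25836*(-1/2909) - 163/41678 = 25836/2909 - 163/41678 = 1076318641/121241302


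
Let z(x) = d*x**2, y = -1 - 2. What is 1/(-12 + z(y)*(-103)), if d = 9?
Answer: -1/8355 ≈ -0.00011969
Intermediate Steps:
y = -3
z(x) = 9*x**2
1/(-12 + z(y)*(-103)) = 1/(-12 + (9*(-3)**2)*(-103)) = 1/(-12 + (9*9)*(-103)) = 1/(-12 + 81*(-103)) = 1/(-12 - 8343) = 1/(-8355) = -1/8355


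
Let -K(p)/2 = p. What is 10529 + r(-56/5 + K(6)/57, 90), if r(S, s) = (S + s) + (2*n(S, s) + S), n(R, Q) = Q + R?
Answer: 1021569/95 ≈ 10753.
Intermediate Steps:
K(p) = -2*p
r(S, s) = 3*s + 4*S (r(S, s) = (S + s) + (2*(s + S) + S) = (S + s) + (2*(S + s) + S) = (S + s) + ((2*S + 2*s) + S) = (S + s) + (2*s + 3*S) = 3*s + 4*S)
10529 + r(-56/5 + K(6)/57, 90) = 10529 + (3*90 + 4*(-56/5 - 2*6/57)) = 10529 + (270 + 4*(-56*⅕ - 12*1/57)) = 10529 + (270 + 4*(-56/5 - 4/19)) = 10529 + (270 + 4*(-1084/95)) = 10529 + (270 - 4336/95) = 10529 + 21314/95 = 1021569/95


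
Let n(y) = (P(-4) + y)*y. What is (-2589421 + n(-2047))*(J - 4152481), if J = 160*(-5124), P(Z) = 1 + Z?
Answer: -7990166812209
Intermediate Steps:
n(y) = y*(-3 + y) (n(y) = ((1 - 4) + y)*y = (-3 + y)*y = y*(-3 + y))
J = -819840
(-2589421 + n(-2047))*(J - 4152481) = (-2589421 - 2047*(-3 - 2047))*(-819840 - 4152481) = (-2589421 - 2047*(-2050))*(-4972321) = (-2589421 + 4196350)*(-4972321) = 1606929*(-4972321) = -7990166812209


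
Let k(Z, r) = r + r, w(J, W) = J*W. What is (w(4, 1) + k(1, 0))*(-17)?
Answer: -68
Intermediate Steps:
k(Z, r) = 2*r
(w(4, 1) + k(1, 0))*(-17) = (4*1 + 2*0)*(-17) = (4 + 0)*(-17) = 4*(-17) = -68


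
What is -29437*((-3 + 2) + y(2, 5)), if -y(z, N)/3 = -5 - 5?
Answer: -853673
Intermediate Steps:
y(z, N) = 30 (y(z, N) = -3*(-5 - 5) = -3*(-10) = 30)
-29437*((-3 + 2) + y(2, 5)) = -29437*((-3 + 2) + 30) = -29437*(-1 + 30) = -29437*29 = -853673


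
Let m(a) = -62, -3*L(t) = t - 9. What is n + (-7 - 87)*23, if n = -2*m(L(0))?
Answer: -2038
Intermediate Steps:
L(t) = 3 - t/3 (L(t) = -(t - 9)/3 = -(-9 + t)/3 = 3 - t/3)
n = 124 (n = -2*(-62) = 124)
n + (-7 - 87)*23 = 124 + (-7 - 87)*23 = 124 - 94*23 = 124 - 2162 = -2038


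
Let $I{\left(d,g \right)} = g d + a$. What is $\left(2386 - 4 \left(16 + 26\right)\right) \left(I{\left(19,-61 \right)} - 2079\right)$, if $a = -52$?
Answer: $-7297220$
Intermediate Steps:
$I{\left(d,g \right)} = -52 + d g$ ($I{\left(d,g \right)} = g d - 52 = d g - 52 = -52 + d g$)
$\left(2386 - 4 \left(16 + 26\right)\right) \left(I{\left(19,-61 \right)} - 2079\right) = \left(2386 - 4 \left(16 + 26\right)\right) \left(\left(-52 + 19 \left(-61\right)\right) - 2079\right) = \left(2386 - 168\right) \left(\left(-52 - 1159\right) - 2079\right) = \left(2386 - 168\right) \left(-1211 - 2079\right) = 2218 \left(-3290\right) = -7297220$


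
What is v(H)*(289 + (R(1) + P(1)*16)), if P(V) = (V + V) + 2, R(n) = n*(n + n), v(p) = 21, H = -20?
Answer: 7455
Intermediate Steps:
R(n) = 2*n² (R(n) = n*(2*n) = 2*n²)
P(V) = 2 + 2*V (P(V) = 2*V + 2 = 2 + 2*V)
v(H)*(289 + (R(1) + P(1)*16)) = 21*(289 + (2*1² + (2 + 2*1)*16)) = 21*(289 + (2*1 + (2 + 2)*16)) = 21*(289 + (2 + 4*16)) = 21*(289 + (2 + 64)) = 21*(289 + 66) = 21*355 = 7455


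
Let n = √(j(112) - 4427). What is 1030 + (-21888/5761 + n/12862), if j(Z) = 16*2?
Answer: 5911942/5761 + I*√4395/12862 ≈ 1026.2 + 0.0051543*I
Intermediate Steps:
j(Z) = 32
n = I*√4395 (n = √(32 - 4427) = √(-4395) = I*√4395 ≈ 66.295*I)
1030 + (-21888/5761 + n/12862) = 1030 + (-21888/5761 + (I*√4395)/12862) = 1030 + (-21888*1/5761 + (I*√4395)*(1/12862)) = 1030 + (-21888/5761 + I*√4395/12862) = 5911942/5761 + I*√4395/12862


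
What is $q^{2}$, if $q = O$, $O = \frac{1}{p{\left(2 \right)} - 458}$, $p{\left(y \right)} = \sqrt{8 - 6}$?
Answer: $\frac{1}{\left(458 - \sqrt{2}\right)^{2}} \approx 4.7968 \cdot 10^{-6}$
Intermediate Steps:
$p{\left(y \right)} = \sqrt{2}$
$O = \frac{1}{-458 + \sqrt{2}}$ ($O = \frac{1}{\sqrt{2} - 458} = \frac{1}{-458 + \sqrt{2}} \approx -0.0021902$)
$q = - \frac{229}{104881} - \frac{\sqrt{2}}{209762} \approx -0.0021902$
$q^{2} = \left(- \frac{229}{104881} - \frac{\sqrt{2}}{209762}\right)^{2}$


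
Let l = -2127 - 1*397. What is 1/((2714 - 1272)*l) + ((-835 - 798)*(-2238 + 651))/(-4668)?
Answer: -786025212403/1415807512 ≈ -555.18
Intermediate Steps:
l = -2524 (l = -2127 - 397 = -2524)
1/((2714 - 1272)*l) + ((-835 - 798)*(-2238 + 651))/(-4668) = 1/((2714 - 1272)*(-2524)) + ((-835 - 798)*(-2238 + 651))/(-4668) = -1/2524/1442 - 1633*(-1587)*(-1/4668) = (1/1442)*(-1/2524) + 2591571*(-1/4668) = -1/3639608 - 863857/1556 = -786025212403/1415807512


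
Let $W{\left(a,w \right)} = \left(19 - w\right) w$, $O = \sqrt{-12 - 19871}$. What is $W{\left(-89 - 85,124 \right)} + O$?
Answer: $-13020 + i \sqrt{19883} \approx -13020.0 + 141.01 i$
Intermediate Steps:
$O = i \sqrt{19883}$ ($O = \sqrt{-19883} = i \sqrt{19883} \approx 141.01 i$)
$W{\left(a,w \right)} = w \left(19 - w\right)$
$W{\left(-89 - 85,124 \right)} + O = 124 \left(19 - 124\right) + i \sqrt{19883} = 124 \left(-105\right) + i \sqrt{19883} = -13020 + i \sqrt{19883}$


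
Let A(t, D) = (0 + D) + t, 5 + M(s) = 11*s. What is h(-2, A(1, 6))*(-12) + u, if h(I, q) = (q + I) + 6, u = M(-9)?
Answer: -236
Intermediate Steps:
M(s) = -5 + 11*s
A(t, D) = D + t
u = -104 (u = -5 + 11*(-9) = -5 - 99 = -104)
h(I, q) = 6 + I + q (h(I, q) = (I + q) + 6 = 6 + I + q)
h(-2, A(1, 6))*(-12) + u = (6 - 2 + (6 + 1))*(-12) - 104 = (6 - 2 + 7)*(-12) - 104 = 11*(-12) - 104 = -132 - 104 = -236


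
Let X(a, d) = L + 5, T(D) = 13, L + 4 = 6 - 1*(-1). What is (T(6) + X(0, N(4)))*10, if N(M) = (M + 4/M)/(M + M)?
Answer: 210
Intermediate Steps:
L = 3 (L = -4 + (6 - 1*(-1)) = -4 + (6 + 1) = -4 + 7 = 3)
N(M) = (M + 4/M)/(2*M) (N(M) = (M + 4/M)/((2*M)) = (M + 4/M)*(1/(2*M)) = (M + 4/M)/(2*M))
X(a, d) = 8 (X(a, d) = 3 + 5 = 8)
(T(6) + X(0, N(4)))*10 = (13 + 8)*10 = 21*10 = 210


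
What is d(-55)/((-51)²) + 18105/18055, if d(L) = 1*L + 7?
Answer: 3081631/3130737 ≈ 0.98431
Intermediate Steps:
d(L) = 7 + L (d(L) = L + 7 = 7 + L)
d(-55)/((-51)²) + 18105/18055 = (7 - 55)/((-51)²) + 18105/18055 = -48/2601 + 18105*(1/18055) = -48*1/2601 + 3621/3611 = -16/867 + 3621/3611 = 3081631/3130737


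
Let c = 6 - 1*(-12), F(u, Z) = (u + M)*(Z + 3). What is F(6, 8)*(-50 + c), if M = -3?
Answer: -1056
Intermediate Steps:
F(u, Z) = (-3 + u)*(3 + Z) (F(u, Z) = (u - 3)*(Z + 3) = (-3 + u)*(3 + Z))
c = 18 (c = 6 + 12 = 18)
F(6, 8)*(-50 + c) = (-9 - 3*8 + 3*6 + 8*6)*(-50 + 18) = (-9 - 24 + 18 + 48)*(-32) = 33*(-32) = -1056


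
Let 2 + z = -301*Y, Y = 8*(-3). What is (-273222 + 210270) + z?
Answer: -55730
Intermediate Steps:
Y = -24
z = 7222 (z = -2 - 301*(-24) = -2 + 7224 = 7222)
(-273222 + 210270) + z = (-273222 + 210270) + 7222 = -62952 + 7222 = -55730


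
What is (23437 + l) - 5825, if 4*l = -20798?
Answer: 24825/2 ≈ 12413.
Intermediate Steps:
l = -10399/2 (l = (¼)*(-20798) = -10399/2 ≈ -5199.5)
(23437 + l) - 5825 = (23437 - 10399/2) - 5825 = 36475/2 - 5825 = 24825/2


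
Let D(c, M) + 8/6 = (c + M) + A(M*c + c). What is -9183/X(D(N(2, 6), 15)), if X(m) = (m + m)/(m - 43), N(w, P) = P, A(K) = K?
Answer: -1000947/347 ≈ -2884.6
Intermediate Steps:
D(c, M) = -4/3 + M + 2*c + M*c (D(c, M) = -4/3 + ((c + M) + (M*c + c)) = -4/3 + ((M + c) + (c + M*c)) = -4/3 + (M + 2*c + M*c) = -4/3 + M + 2*c + M*c)
X(m) = 2*m/(-43 + m) (X(m) = (2*m)/(-43 + m) = 2*m/(-43 + m))
-9183/X(D(N(2, 6), 15)) = -9183*(-43 + (-4/3 + 15 + 2*6 + 15*6))/(2*(-4/3 + 15 + 2*6 + 15*6)) = -9183*(-43 + (-4/3 + 15 + 12 + 90))/(2*(-4/3 + 15 + 12 + 90)) = -9183/(2*(347/3)/(-43 + 347/3)) = -9183/(2*(347/3)/(218/3)) = -9183/(2*(347/3)*(3/218)) = -9183/347/109 = -9183*109/347 = -1000947/347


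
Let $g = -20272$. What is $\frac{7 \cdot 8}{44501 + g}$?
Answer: $\frac{56}{24229} \approx 0.0023113$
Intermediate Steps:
$\frac{7 \cdot 8}{44501 + g} = \frac{7 \cdot 8}{44501 - 20272} = \frac{56}{24229}$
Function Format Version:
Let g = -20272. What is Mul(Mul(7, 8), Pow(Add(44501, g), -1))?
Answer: Rational(56, 24229) ≈ 0.0023113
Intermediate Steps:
Mul(Mul(7, 8), Pow(Add(44501, g), -1)) = Mul(Mul(7, 8), Pow(Add(44501, -20272), -1)) = Mul(56, Pow(24229, -1)) = Mul(56, Rational(1, 24229)) = Rational(56, 24229)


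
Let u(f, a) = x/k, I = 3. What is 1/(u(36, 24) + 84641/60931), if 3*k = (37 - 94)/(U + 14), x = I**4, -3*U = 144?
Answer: 1157689/169412153 ≈ 0.0068336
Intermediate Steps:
U = -48 (U = -1/3*144 = -48)
x = 81 (x = 3**4 = 81)
k = 19/34 (k = ((37 - 94)/(-48 + 14))/3 = (-57/(-34))/3 = (-57*(-1/34))/3 = (1/3)*(57/34) = 19/34 ≈ 0.55882)
u(f, a) = 2754/19 (u(f, a) = 81/(19/34) = 81*(34/19) = 2754/19)
1/(u(36, 24) + 84641/60931) = 1/(2754/19 + 84641/60931) = 1/(169412153/1157689) = 1157689/169412153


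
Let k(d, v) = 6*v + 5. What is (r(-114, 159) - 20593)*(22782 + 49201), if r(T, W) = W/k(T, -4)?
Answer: -28176017758/19 ≈ -1.4829e+9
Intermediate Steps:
k(d, v) = 5 + 6*v
r(T, W) = -W/19 (r(T, W) = W/(5 + 6*(-4)) = W/(5 - 24) = W/(-19) = W*(-1/19) = -W/19)
(r(-114, 159) - 20593)*(22782 + 49201) = (-1/19*159 - 20593)*(22782 + 49201) = (-159/19 - 20593)*71983 = -391426/19*71983 = -28176017758/19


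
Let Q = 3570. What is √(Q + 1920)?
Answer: 3*√610 ≈ 74.094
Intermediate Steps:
√(Q + 1920) = √(3570 + 1920) = √5490 = 3*√610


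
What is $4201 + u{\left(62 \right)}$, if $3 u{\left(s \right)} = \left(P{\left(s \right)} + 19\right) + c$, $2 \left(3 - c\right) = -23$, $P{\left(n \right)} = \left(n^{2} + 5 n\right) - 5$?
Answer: $\frac{33571}{6} \approx 5595.2$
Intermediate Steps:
$P{\left(n \right)} = -5 + n^{2} + 5 n$
$c = \frac{29}{2}$ ($c = 3 - - \frac{23}{2} = 3 + \frac{23}{2} = \frac{29}{2} \approx 14.5$)
$u{\left(s \right)} = \frac{19}{2} + \frac{s^{2}}{3} + \frac{5 s}{3}$ ($u{\left(s \right)} = \frac{\left(\left(-5 + s^{2} + 5 s\right) + 19\right) + \frac{29}{2}}{3} = \frac{\left(14 + s^{2} + 5 s\right) + \frac{29}{2}}{3} = \frac{\frac{57}{2} + s^{2} + 5 s}{3} = \frac{19}{2} + \frac{s^{2}}{3} + \frac{5 s}{3}$)
$4201 + u{\left(62 \right)} = 4201 + \left(\frac{19}{2} + \frac{62^{2}}{3} + \frac{5}{3} \cdot 62\right) = 4201 + \left(\frac{19}{2} + \frac{1}{3} \cdot 3844 + \frac{310}{3}\right) = 4201 + \left(\frac{19}{2} + \frac{3844}{3} + \frac{310}{3}\right) = 4201 + \frac{8365}{6} = \frac{33571}{6}$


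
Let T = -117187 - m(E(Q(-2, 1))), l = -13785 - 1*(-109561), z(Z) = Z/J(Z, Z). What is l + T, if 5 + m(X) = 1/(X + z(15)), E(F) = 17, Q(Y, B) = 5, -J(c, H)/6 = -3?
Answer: -2290448/107 ≈ -21406.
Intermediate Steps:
J(c, H) = 18 (J(c, H) = -6*(-3) = 18)
z(Z) = Z/18
l = 95776 (l = -13785 + 109561 = 95776)
m(X) = -5 + 1/(5/6 + X) (m(X) = -5 + 1/(X + (1/18)*15) = -5 + 1/(X + 5/6) = -5 + 1/(5/6 + X))
T = -12538480/107 (T = -117187 - (-19 - 30*17)/(5 + 6*17) = -117187 - (-19 - 510)/(5 + 102) = -117187 - (-529)/107 = -117187 - 1*(-529/107) = -117187 + 529/107 = -12538480/107 ≈ -1.1718e+5)
l + T = 95776 - 12538480/107 = -2290448/107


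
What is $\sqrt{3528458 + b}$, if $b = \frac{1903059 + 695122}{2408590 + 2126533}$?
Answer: $\frac{\sqrt{72571009350531832345}}{4535123} \approx 1878.4$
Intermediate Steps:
$b = \frac{2598181}{4535123} \approx 0.5729$
$\sqrt{3528458 + b} = \sqrt{3528458 + \frac{2598181}{4535123}} = \sqrt{\frac{16001993628515}{4535123}} = \frac{\sqrt{72571009350531832345}}{4535123}$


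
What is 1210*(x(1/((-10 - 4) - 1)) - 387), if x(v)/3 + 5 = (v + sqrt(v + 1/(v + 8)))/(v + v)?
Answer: -484605 - 1815*sqrt(189210)/119 ≈ -4.9124e+5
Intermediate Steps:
x(v) = -15 + 3*(v + sqrt(v + 1/(8 + v)))/(2*v) (x(v) = -15 + 3*((v + sqrt(v + 1/(v + 8)))/(v + v)) = -15 + 3*((v + sqrt(v + 1/(8 + v)))/((2*v))) = -15 + 3*((v + sqrt(v + 1/(8 + v)))*(1/(2*v))) = -15 + 3*((v + sqrt(v + 1/(8 + v)))/(2*v)) = -15 + 3*(v + sqrt(v + 1/(8 + v)))/(2*v))
1210*(x(1/((-10 - 4) - 1)) - 387) = 1210*(3*(sqrt((1 + (8 + 1/((-10 - 4) - 1))/((-10 - 4) - 1))/(8 + 1/((-10 - 4) - 1))) - 9/((-10 - 4) - 1))/(2*(1/((-10 - 4) - 1))) - 387) = 1210*(3*(sqrt((1 + (8 + 1/(-14 - 1))/(-14 - 1))/(8 + 1/(-14 - 1))) - 9/(-14 - 1))/(2*(1/(-14 - 1))) - 387) = 1210*(3*(sqrt((1 + (8 + 1/(-15))/(-15))/(8 + 1/(-15))) - 9/(-15))/(2*(1/(-15))) - 387) = 1210*(3*(sqrt((1 - (8 - 1/15)/15)/(8 - 1/15)) - 9*(-1/15))/(2*(-1/15)) - 387) = 1210*((3/2)*(-15)*(sqrt((1 - 1/15*119/15)/(119/15)) + 3/5) - 387) = 1210*((3/2)*(-15)*(sqrt(15*(1 - 119/225)/119) + 3/5) - 387) = 1210*((3/2)*(-15)*(sqrt((15/119)*(106/225)) + 3/5) - 387) = 1210*((3/2)*(-15)*(sqrt(106/1785) + 3/5) - 387) = 1210*((3/2)*(-15)*(sqrt(189210)/1785 + 3/5) - 387) = 1210*((3/2)*(-15)*(3/5 + sqrt(189210)/1785) - 387) = 1210*((-27/2 - 3*sqrt(189210)/238) - 387) = 1210*(-801/2 - 3*sqrt(189210)/238) = -484605 - 1815*sqrt(189210)/119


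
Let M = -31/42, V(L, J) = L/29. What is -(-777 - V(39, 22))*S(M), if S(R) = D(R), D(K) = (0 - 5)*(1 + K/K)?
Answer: -225720/29 ≈ -7783.4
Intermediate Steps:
D(K) = -10 (D(K) = -5*(1 + 1) = -5*2 = -10)
V(L, J) = L/29 (V(L, J) = L*(1/29) = L/29)
M = -31/42 (M = -31*1/42 = -31/42 ≈ -0.73810)
S(R) = -10
-(-777 - V(39, 22))*S(M) = -(-777 - 39/29)*(-10) = -(-22572)*(-10)/29 = -1*225720/29 = -225720/29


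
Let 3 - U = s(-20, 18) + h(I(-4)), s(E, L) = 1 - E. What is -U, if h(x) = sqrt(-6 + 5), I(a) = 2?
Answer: 18 + I ≈ 18.0 + 1.0*I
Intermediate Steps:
h(x) = I (h(x) = sqrt(-1) = I)
U = -18 - I (U = 3 - ((1 - 1*(-20)) + I) = 3 - ((1 + 20) + I) = 3 - (21 + I) = 3 + (-21 - I) = -18 - I ≈ -18.0 - 1.0*I)
-U = -(-18 - I) = 18 + I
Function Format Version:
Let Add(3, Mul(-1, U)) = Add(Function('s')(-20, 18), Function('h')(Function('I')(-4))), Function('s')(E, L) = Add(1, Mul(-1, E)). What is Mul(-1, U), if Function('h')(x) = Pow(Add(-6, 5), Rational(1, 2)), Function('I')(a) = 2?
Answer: Add(18, I) ≈ Add(18.000, Mul(1.0000, I))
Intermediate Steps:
Function('h')(x) = I (Function('h')(x) = Pow(-1, Rational(1, 2)) = I)
U = Add(-18, Mul(-1, I)) (U = Add(3, Mul(-1, Add(Add(1, Mul(-1, -20)), I))) = Add(3, Mul(-1, Add(Add(1, 20), I))) = Add(3, Mul(-1, Add(21, I))) = Add(3, Add(-21, Mul(-1, I))) = Add(-18, Mul(-1, I)) ≈ Add(-18.000, Mul(-1.0000, I)))
Mul(-1, U) = Mul(-1, Add(-18, Mul(-1, I))) = Add(18, I)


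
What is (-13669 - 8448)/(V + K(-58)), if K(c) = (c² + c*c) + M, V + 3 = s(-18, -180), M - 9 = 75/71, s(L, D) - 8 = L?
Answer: -92371/28087 ≈ -3.2887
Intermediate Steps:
s(L, D) = 8 + L
M = 714/71 (M = 9 + 75/71 = 714/71 ≈ 10.056)
V = -13 (V = -3 + (8 - 18) = -3 - 10 = -13)
K(c) = 714/71 + 2*c² (K(c) = (c² + c*c) + 714/71 = (c² + c²) + 714/71 = 2*c² + 714/71 = 714/71 + 2*c²)
(-13669 - 8448)/(V + K(-58)) = (-13669 - 8448)/(-13 + (714/71 + 2*(-58)²)) = -22117/(-13 + (714/71 + 2*3364)) = -22117/(-13 + (714/71 + 6728)) = -22117/(-13 + 478402/71) = -22117/477479/71 = -22117*71/477479 = -92371/28087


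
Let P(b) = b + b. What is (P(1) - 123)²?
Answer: 14641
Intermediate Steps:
P(b) = 2*b
(P(1) - 123)² = (2*1 - 123)² = (2 - 123)² = (-121)² = 14641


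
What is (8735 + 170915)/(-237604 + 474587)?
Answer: 179650/236983 ≈ 0.75807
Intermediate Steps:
(8735 + 170915)/(-237604 + 474587) = 179650/236983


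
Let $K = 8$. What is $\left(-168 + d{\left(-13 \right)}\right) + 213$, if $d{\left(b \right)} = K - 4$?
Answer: $49$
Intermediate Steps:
$d{\left(b \right)} = 4$ ($d{\left(b \right)} = 8 - 4 = 4$)
$\left(-168 + d{\left(-13 \right)}\right) + 213 = \left(-168 + 4\right) + 213 = -164 + 213 = 49$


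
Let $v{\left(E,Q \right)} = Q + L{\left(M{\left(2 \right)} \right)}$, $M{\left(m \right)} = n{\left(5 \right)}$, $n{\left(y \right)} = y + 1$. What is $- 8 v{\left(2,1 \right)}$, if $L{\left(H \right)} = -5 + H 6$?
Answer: $-256$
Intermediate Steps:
$n{\left(y \right)} = 1 + y$
$M{\left(m \right)} = 6$ ($M{\left(m \right)} = 1 + 5 = 6$)
$L{\left(H \right)} = -5 + 6 H$
$v{\left(E,Q \right)} = 31 + Q$ ($v{\left(E,Q \right)} = Q + \left(-5 + 6 \cdot 6\right) = Q + \left(-5 + 36\right) = Q + 31 = 31 + Q$)
$- 8 v{\left(2,1 \right)} = - 8 \left(31 + 1\right) = \left(-8\right) 32 = -256$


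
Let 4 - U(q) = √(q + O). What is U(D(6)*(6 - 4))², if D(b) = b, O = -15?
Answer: (4 - I*√3)² ≈ 13.0 - 13.856*I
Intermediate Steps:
U(q) = 4 - √(-15 + q) (U(q) = 4 - √(q - 15) = 4 - √(-15 + q))
U(D(6)*(6 - 4))² = (4 - √(-15 + 6*(6 - 4)))² = (4 - √(-15 + 6*2))² = (4 - √(-15 + 12))² = (4 - √(-3))² = (4 - I*√3)²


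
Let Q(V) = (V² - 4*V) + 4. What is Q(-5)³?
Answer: 117649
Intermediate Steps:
Q(V) = 4 + V² - 4*V
Q(-5)³ = (4 + (-5)² - 4*(-5))³ = (4 + 25 + 20)³ = 49³ = 117649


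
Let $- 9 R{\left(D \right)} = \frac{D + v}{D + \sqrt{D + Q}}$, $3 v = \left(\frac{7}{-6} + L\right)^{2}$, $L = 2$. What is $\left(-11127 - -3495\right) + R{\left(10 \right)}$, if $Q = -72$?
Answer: $\frac{- 7418304 \sqrt{62} + 74184145 i}{972 \left(\sqrt{62} - 10 i\right)} \approx -7632.1 + 0.055256 i$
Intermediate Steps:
$v = \frac{25}{108}$ ($v = \frac{\left(\frac{7}{-6} + 2\right)^{2}}{3} = \frac{\left(7 \left(- \frac{1}{6}\right) + 2\right)^{2}}{3} = \frac{\left(- \frac{7}{6} + 2\right)^{2}}{3} = \frac{\left(\frac{5}{6}\right)^{2}}{3} = \frac{1}{3} \cdot \frac{25}{36} = \frac{25}{108} \approx 0.23148$)
$R{\left(D \right)} = - \frac{\frac{25}{108} + D}{9 \left(D + \sqrt{-72 + D}\right)}$ ($R{\left(D \right)} = - \frac{\left(D + \frac{25}{108}\right) \frac{1}{D + \sqrt{D - 72}}}{9} = - \frac{\left(\frac{25}{108} + D\right) \frac{1}{D + \sqrt{-72 + D}}}{9} = - \frac{\frac{1}{D + \sqrt{-72 + D}} \left(\frac{25}{108} + D\right)}{9} = - \frac{\frac{25}{108} + D}{9 \left(D + \sqrt{-72 + D}\right)}$)
$\left(-11127 - -3495\right) + R{\left(10 \right)} = \left(-11127 - -3495\right) + \frac{- \frac{25}{972} - \frac{10}{9}}{10 + \sqrt{-72 + 10}} = \left(-11127 + 3495\right) + \frac{- \frac{25}{972} - \frac{10}{9}}{10 + \sqrt{-62}} = -7632 + \frac{1}{10 + i \sqrt{62}} \left(- \frac{1105}{972}\right) = -7632 - \frac{1105}{972 \left(10 + i \sqrt{62}\right)}$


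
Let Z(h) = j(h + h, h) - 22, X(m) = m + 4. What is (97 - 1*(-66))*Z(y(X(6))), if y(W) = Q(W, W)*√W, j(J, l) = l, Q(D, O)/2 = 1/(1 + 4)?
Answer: -3586 + 326*√10/5 ≈ -3379.8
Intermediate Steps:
Q(D, O) = ⅖ (Q(D, O) = 2/(1 + 4) = 2/5 = 2*(⅕) = ⅖)
X(m) = 4 + m
y(W) = 2*√W/5
Z(h) = -22 + h (Z(h) = h - 22 = -22 + h)
(97 - 1*(-66))*Z(y(X(6))) = (97 - 1*(-66))*(-22 + 2*√(4 + 6)/5) = (97 + 66)*(-22 + 2*√10/5) = 163*(-22 + 2*√10/5) = -3586 + 326*√10/5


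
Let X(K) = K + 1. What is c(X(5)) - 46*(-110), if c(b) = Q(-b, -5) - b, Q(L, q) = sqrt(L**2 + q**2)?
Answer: 5054 + sqrt(61) ≈ 5061.8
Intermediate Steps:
X(K) = 1 + K
c(b) = sqrt(25 + b**2) - b (c(b) = sqrt((-b)**2 + (-5)**2) - b = sqrt(b**2 + 25) - b = sqrt(25 + b**2) - b)
c(X(5)) - 46*(-110) = (sqrt(25 + (1 + 5)**2) - (1 + 5)) - 46*(-110) = (sqrt(25 + 6**2) - 1*6) + 5060 = (sqrt(25 + 36) - 6) + 5060 = (sqrt(61) - 6) + 5060 = (-6 + sqrt(61)) + 5060 = 5054 + sqrt(61)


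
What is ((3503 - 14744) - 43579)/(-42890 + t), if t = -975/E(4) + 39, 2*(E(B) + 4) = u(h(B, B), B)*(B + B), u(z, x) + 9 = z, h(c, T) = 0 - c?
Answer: 3069920/2398681 ≈ 1.2798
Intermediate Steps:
h(c, T) = -c
u(z, x) = -9 + z
E(B) = -4 + B*(-9 - B) (E(B) = -4 + ((-9 - B)*(B + B))/2 = -4 + ((-9 - B)*(2*B))/2 = -4 + (2*B*(-9 - B))/2 = -4 + B*(-9 - B))
t = 3159/56 (t = -975/(-4 - 1*4*(9 + 4)) + 39 = -975/(-4 - 1*4*13) + 39 = -975/(-4 - 52) + 39 = -975/(-56) + 39 = -975*(-1)/56 + 39 = -13*(-75/56) + 39 = 975/56 + 39 = 3159/56 ≈ 56.411)
((3503 - 14744) - 43579)/(-42890 + t) = ((3503 - 14744) - 43579)/(-42890 + 3159/56) = (-11241 - 43579)/(-2398681/56) = -54820*(-56/2398681) = 3069920/2398681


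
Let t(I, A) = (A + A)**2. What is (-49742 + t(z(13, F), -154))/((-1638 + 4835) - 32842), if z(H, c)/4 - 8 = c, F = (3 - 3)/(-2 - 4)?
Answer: -586/385 ≈ -1.5221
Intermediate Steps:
F = 0 (F = 0/(-6) = 0*(-1/6) = 0)
z(H, c) = 32 + 4*c
t(I, A) = 4*A**2 (t(I, A) = (2*A)**2 = 4*A**2)
(-49742 + t(z(13, F), -154))/((-1638 + 4835) - 32842) = (-49742 + 4*(-154)**2)/((-1638 + 4835) - 32842) = (-49742 + 4*23716)/(3197 - 32842) = (-49742 + 94864)/(-29645) = 45122*(-1/29645) = -586/385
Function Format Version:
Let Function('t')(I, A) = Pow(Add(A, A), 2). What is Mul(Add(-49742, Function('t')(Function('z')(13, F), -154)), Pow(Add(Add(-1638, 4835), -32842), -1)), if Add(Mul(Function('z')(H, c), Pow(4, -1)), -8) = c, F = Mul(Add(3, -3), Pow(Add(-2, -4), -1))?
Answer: Rational(-586, 385) ≈ -1.5221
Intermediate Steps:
F = 0 (F = Mul(0, Pow(-6, -1)) = Mul(0, Rational(-1, 6)) = 0)
Function('z')(H, c) = Add(32, Mul(4, c))
Function('t')(I, A) = Mul(4, Pow(A, 2)) (Function('t')(I, A) = Pow(Mul(2, A), 2) = Mul(4, Pow(A, 2)))
Mul(Add(-49742, Function('t')(Function('z')(13, F), -154)), Pow(Add(Add(-1638, 4835), -32842), -1)) = Mul(Add(-49742, Mul(4, Pow(-154, 2))), Pow(Add(Add(-1638, 4835), -32842), -1)) = Mul(Add(-49742, Mul(4, 23716)), Pow(Add(3197, -32842), -1)) = Mul(Add(-49742, 94864), Pow(-29645, -1)) = Mul(45122, Rational(-1, 29645)) = Rational(-586, 385)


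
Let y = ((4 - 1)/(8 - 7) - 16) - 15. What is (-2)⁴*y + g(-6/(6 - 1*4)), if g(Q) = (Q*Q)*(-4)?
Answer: -484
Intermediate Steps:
y = -28 (y = (3/1 - 16) - 15 = (3*1 - 16) - 15 = (3 - 16) - 15 = -13 - 15 = -28)
g(Q) = -4*Q² (g(Q) = Q²*(-4) = -4*Q²)
(-2)⁴*y + g(-6/(6 - 1*4)) = (-2)⁴*(-28) - 4*36/(6 - 1*4)² = 16*(-28) - 4*36/(6 - 4)² = -448 - 4*(-6/2)² = -448 - 4*(-6*½)² = -448 - 4*(-3)² = -448 - 4*9 = -448 - 36 = -484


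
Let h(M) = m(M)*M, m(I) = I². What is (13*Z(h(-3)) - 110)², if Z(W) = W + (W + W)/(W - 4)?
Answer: 184660921/961 ≈ 1.9216e+5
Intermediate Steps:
h(M) = M³ (h(M) = M²*M = M³)
Z(W) = W + 2*W/(-4 + W) (Z(W) = W + (2*W)/(-4 + W) = W + 2*W/(-4 + W))
(13*Z(h(-3)) - 110)² = (13*((-3)³*(-2 + (-3)³)/(-4 + (-3)³)) - 110)² = (13*(-27*(-2 - 27)/(-4 - 27)) - 110)² = (13*(-27*(-29)/(-31)) - 110)² = (13*(-27*(-1/31)*(-29)) - 110)² = (13*(-783/31) - 110)² = (-10179/31 - 110)² = (-13589/31)² = 184660921/961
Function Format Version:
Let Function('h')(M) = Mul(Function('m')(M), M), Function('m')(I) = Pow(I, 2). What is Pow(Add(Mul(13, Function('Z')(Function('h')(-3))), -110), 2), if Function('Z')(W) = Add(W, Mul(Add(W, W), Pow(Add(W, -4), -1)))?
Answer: Rational(184660921, 961) ≈ 1.9216e+5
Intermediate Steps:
Function('h')(M) = Pow(M, 3) (Function('h')(M) = Mul(Pow(M, 2), M) = Pow(M, 3))
Function('Z')(W) = Add(W, Mul(2, W, Pow(Add(-4, W), -1))) (Function('Z')(W) = Add(W, Mul(Mul(2, W), Pow(Add(-4, W), -1))) = Add(W, Mul(2, W, Pow(Add(-4, W), -1))))
Pow(Add(Mul(13, Function('Z')(Function('h')(-3))), -110), 2) = Pow(Add(Mul(13, Mul(Pow(-3, 3), Pow(Add(-4, Pow(-3, 3)), -1), Add(-2, Pow(-3, 3)))), -110), 2) = Pow(Add(Mul(13, Mul(-27, Pow(Add(-4, -27), -1), Add(-2, -27))), -110), 2) = Pow(Add(Mul(13, Mul(-27, Pow(-31, -1), -29)), -110), 2) = Pow(Add(Mul(13, Mul(-27, Rational(-1, 31), -29)), -110), 2) = Pow(Add(Mul(13, Rational(-783, 31)), -110), 2) = Pow(Add(Rational(-10179, 31), -110), 2) = Pow(Rational(-13589, 31), 2) = Rational(184660921, 961)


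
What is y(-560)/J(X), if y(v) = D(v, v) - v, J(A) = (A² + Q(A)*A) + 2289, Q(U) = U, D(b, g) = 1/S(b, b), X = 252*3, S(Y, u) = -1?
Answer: 559/1145361 ≈ 0.00048806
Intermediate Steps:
X = 756
D(b, g) = -1 (D(b, g) = 1/(-1) = -1)
J(A) = 2289 + 2*A² (J(A) = (A² + A*A) + 2289 = (A² + A²) + 2289 = 2*A² + 2289 = 2289 + 2*A²)
y(v) = -1 - v
y(-560)/J(X) = (-1 - 1*(-560))/(2289 + 2*756²) = (-1 + 560)/(2289 + 2*571536) = 559/(2289 + 1143072) = 559/1145361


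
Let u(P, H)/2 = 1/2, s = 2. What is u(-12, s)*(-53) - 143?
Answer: -196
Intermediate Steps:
u(P, H) = 1 (u(P, H) = 2/2 = 2*(1/2) = 1)
u(-12, s)*(-53) - 143 = 1*(-53) - 143 = -53 - 143 = -196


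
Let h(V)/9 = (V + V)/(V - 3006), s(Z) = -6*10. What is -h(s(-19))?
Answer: -180/511 ≈ -0.35225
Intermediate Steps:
s(Z) = -60
h(V) = 18*V/(-3006 + V) (h(V) = 9*((V + V)/(V - 3006)) = 9*((2*V)/(-3006 + V)) = 9*(2*V/(-3006 + V)) = 18*V/(-3006 + V))
-h(s(-19)) = -18*(-60)/(-3006 - 60) = -18*(-60)/(-3066) = -18*(-60)*(-1)/3066 = -1*180/511 = -180/511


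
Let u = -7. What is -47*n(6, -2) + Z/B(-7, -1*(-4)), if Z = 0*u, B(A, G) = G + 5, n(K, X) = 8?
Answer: -376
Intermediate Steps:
B(A, G) = 5 + G
Z = 0 (Z = 0*(-7) = 0)
-47*n(6, -2) + Z/B(-7, -1*(-4)) = -47*8 + 0/(5 - 1*(-4)) = -376 + 0/(5 + 4) = -376 + 0/9 = -376 + 0*(1/9) = -376 + 0 = -376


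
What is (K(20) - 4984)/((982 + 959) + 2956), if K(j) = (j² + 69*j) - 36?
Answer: -3240/4897 ≈ -0.66163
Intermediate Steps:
K(j) = -36 + j² + 69*j
(K(20) - 4984)/((982 + 959) + 2956) = ((-36 + 20² + 69*20) - 4984)/((982 + 959) + 2956) = ((-36 + 400 + 1380) - 4984)/(1941 + 2956) = (1744 - 4984)/4897 = -3240*1/4897 = -3240/4897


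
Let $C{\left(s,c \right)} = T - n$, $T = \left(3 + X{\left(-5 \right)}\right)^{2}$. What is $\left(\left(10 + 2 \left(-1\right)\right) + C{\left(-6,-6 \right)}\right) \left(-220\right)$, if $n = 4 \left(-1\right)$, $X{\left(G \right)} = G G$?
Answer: $-175120$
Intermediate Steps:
$X{\left(G \right)} = G^{2}$
$T = 784$ ($T = \left(3 + \left(-5\right)^{2}\right)^{2} = \left(3 + 25\right)^{2} = 28^{2} = 784$)
$n = -4$
$C{\left(s,c \right)} = 788$ ($C{\left(s,c \right)} = 784 - -4 = 784 + 4 = 788$)
$\left(\left(10 + 2 \left(-1\right)\right) + C{\left(-6,-6 \right)}\right) \left(-220\right) = \left(\left(10 + 2 \left(-1\right)\right) + 788\right) \left(-220\right) = \left(\left(10 - 2\right) + 788\right) \left(-220\right) = \left(8 + 788\right) \left(-220\right) = 796 \left(-220\right) = -175120$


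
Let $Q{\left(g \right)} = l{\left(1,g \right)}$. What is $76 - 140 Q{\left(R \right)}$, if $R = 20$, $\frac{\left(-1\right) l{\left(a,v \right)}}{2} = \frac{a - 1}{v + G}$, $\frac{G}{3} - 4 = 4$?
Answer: $76$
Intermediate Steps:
$G = 24$ ($G = 12 + 3 \cdot 4 = 12 + 12 = 24$)
$l{\left(a,v \right)} = - \frac{2 \left(-1 + a\right)}{24 + v}$ ($l{\left(a,v \right)} = - 2 \frac{a - 1}{v + 24} = - 2 \frac{-1 + a}{24 + v} = - \frac{2 \left(-1 + a\right)}{24 + v}$)
$Q{\left(g \right)} = 0$ ($Q{\left(g \right)} = \frac{2 \left(1 - 1\right)}{24 + g} = 2 \frac{1}{24 + g} 0 = 0$)
$76 - 140 Q{\left(R \right)} = 76 - 0 = 76 + 0 = 76$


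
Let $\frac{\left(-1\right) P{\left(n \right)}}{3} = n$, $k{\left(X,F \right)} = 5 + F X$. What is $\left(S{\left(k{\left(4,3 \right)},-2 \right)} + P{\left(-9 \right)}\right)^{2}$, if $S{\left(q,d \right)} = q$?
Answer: $1936$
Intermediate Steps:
$P{\left(n \right)} = - 3 n$
$\left(S{\left(k{\left(4,3 \right)},-2 \right)} + P{\left(-9 \right)}\right)^{2} = \left(\left(5 + 3 \cdot 4\right) - -27\right)^{2} = \left(\left(5 + 12\right) + 27\right)^{2} = \left(17 + 27\right)^{2} = 44^{2} = 1936$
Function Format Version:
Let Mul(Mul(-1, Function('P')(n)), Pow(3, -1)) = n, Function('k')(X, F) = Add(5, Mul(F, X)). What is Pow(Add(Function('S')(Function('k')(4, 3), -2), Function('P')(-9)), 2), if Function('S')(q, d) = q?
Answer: 1936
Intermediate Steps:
Function('P')(n) = Mul(-3, n)
Pow(Add(Function('S')(Function('k')(4, 3), -2), Function('P')(-9)), 2) = Pow(Add(Add(5, Mul(3, 4)), Mul(-3, -9)), 2) = Pow(Add(Add(5, 12), 27), 2) = Pow(Add(17, 27), 2) = Pow(44, 2) = 1936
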